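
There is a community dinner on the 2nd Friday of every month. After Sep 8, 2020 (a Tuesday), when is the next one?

Sep 2020 starts on a Tuesday; its first Friday is the 4th, so the 2nd Friday is the 11th — Sep 11, 2020.
Sep 11, 2020 is after Sep 8, 2020, so that is the next one.

Sep 11, 2020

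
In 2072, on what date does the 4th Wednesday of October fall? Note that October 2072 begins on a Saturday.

2072-10-26

October 2072 begins on a Saturday, so the first Wednesday is October 5 (4 days later).
The 4th Wednesday is 3 weeks later: 5 + 21 = 26.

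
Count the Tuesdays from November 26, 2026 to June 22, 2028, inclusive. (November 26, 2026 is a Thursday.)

November 26, 2026 is a Thursday; the first Tuesday on or after it is December 1, 2026 (5 days later).
From December 1, 2026 to June 22, 2028: 30 + 365 + 174 = 569 days (rest of 2026, 2027, to June 22, 2028 in 2028).
569 ÷ 7 = 81 full weeks with remainder 2, so 81 more Tuesdays after the first → 82.

82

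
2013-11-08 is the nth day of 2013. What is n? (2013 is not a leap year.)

Days in months before November: 31 + 28 + 31 + 30 + 31 + 30 + 31 + 31 + 30 + 31 = 304.
Plus 8 days into November → day 312.

312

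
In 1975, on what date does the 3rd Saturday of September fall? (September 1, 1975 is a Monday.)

1975-09-20

September 1975 begins on a Monday, so the first Saturday is September 6 (5 days later).
The 3rd Saturday is 2 weeks later: 6 + 14 = 20.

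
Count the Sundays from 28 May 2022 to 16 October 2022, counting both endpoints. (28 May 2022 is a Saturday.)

28 May 2022 is a Saturday; the first Sunday on or after it is 29 May 2022 (1 day later).
From 29 May 2022 to 16 October 2022: 2 + 30 + 31 + 31 + 30 + 16 = 140 days (rest of May, June, July, August, September, October).
140 ÷ 7 = 20 full weeks with remainder 0, so 20 more Sundays after the first → 21.

21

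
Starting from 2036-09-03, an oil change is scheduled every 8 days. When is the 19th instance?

2037-01-25

The 19th occurrence is 18 intervals after the first: 18 × 8 = 144 days after 2036-09-03.
September has 30 days — 27 days to the end of September leaves 117.
October has 31 days (86 left).
November has 30 days (56 left).
December has 31 days (25 left).
25 days into January → 2037-01-25.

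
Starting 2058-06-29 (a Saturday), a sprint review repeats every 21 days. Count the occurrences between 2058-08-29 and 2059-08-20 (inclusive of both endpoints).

Occurrences land 21·i days after 2058-06-29 for i = 0, 1, 2, …
2058-08-29 is 61 days after the start; 61 ÷ 21 = 2 remainder 19; since the remainder is 19, round up to i = 3. First occurrence in the window: #4 on 2058-08-31 (3×21 = 63 days in).
2059-08-20 is 417 days after the start; 417 ÷ 21 = 19 remainder 18. Last occurrence in the window: #20 on 2059-08-02.
Occurrences #4 through #20: 17 in total.

17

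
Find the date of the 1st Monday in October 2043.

October 5, 2043

October 2043 begins on a Thursday, so the first Monday is October 5 (4 days later).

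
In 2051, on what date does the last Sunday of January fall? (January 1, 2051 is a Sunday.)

January 2051 begins on a Sunday, so the first Sunday is January 1.
January 2051 has 31 days. Adding weeks: 1, 8, 15, 22, 29 — the last one ≤ 31 is the 29th.

January 29, 2051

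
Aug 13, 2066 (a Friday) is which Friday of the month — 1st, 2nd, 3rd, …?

Day 13 falls in week ⌈13/7⌉ of the month.
Days 1–7 hold the 1st Friday, 8–14 the 2nd, 15–21 the 3rd, 22–28 the 4th, 29–31 the 5th.
13 is in the range for the 2nd.

2nd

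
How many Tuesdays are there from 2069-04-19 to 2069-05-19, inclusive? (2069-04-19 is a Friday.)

2069-04-19 is a Friday; the first Tuesday on or after it is 2069-04-23 (4 days later).
From 2069-04-23 to 2069-05-19: 7 + 19 = 26 days (rest of April, May).
26 ÷ 7 = 3 full weeks with remainder 5, so 3 more Tuesdays after the first → 4.

4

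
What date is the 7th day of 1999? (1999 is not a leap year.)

7 January 1999

7 into January → January 7.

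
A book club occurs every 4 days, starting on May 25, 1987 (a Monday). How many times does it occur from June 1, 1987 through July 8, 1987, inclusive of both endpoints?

Occurrences land 4·i days after May 25, 1987 for i = 0, 1, 2, …
June 1, 1987 is 7 days after the start; 7 ÷ 4 = 1 remainder 3; since the remainder is 3, round up to i = 2. First occurrence in the window: #3 on June 2, 1987 (2×4 = 8 days in).
July 8, 1987 is 44 days after the start; 44 ÷ 4 = 11 remainder 0. Last occurrence in the window: #12 on July 8, 1987.
Occurrences #3 through #12: 10 in total.

10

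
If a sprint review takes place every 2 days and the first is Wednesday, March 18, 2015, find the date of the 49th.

June 22, 2015

The 49th occurrence is 48 intervals after the first: 48 × 2 = 96 days after March 18, 2015.
March has 31 days — 13 days to the end of March leaves 83.
April has 30 days (53 left).
May has 31 days (22 left).
22 days into June → June 22, 2015.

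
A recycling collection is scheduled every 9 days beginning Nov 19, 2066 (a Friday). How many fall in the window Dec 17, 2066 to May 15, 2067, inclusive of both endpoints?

Occurrences land 9·i days after Nov 19, 2066 for i = 0, 1, 2, …
Dec 17, 2066 is 28 days after the start; 28 ÷ 9 = 3 remainder 1; since the remainder is 1, round up to i = 4. First occurrence in the window: #5 on Dec 25, 2066 (4×9 = 36 days in).
May 15, 2067 is 177 days after the start; 177 ÷ 9 = 19 remainder 6. Last occurrence in the window: #20 on May 9, 2067.
Occurrences #5 through #20: 16 in total.

16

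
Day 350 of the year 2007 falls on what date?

Jan has 31 days (350 − 31 = 319 remain).
Feb has 28 days (319 − 28 = 291 remain).
Mar has 31 days (291 − 31 = 260 remain).
Apr has 30 days (260 − 30 = 230 remain).
May has 31 days (230 − 31 = 199 remain).
Jun has 30 days (199 − 30 = 169 remain).
Jul has 31 days (169 − 31 = 138 remain).
Aug has 31 days (138 − 31 = 107 remain).
Sep has 30 days (107 − 30 = 77 remain).
Oct has 31 days (77 − 31 = 46 remain).
Nov has 30 days (46 − 30 = 16 remain).
16 into Dec → Dec 16.

Dec 16, 2007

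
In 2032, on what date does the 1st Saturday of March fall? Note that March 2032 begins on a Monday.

March 2032 begins on a Monday, so the first Saturday is March 6 (5 days later).

6 March 2032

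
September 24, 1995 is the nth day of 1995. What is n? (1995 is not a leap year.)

267

Days in months before September: 31 + 28 + 31 + 30 + 31 + 30 + 31 + 31 = 243.
Plus 24 days into September → day 267.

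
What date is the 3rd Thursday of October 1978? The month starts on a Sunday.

October 1978 begins on a Sunday, so the first Thursday is October 5 (4 days later).
The 3rd Thursday is 2 weeks later: 5 + 14 = 19.

1978-10-19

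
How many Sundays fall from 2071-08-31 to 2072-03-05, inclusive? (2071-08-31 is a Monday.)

2071-08-31 is a Monday; the first Sunday on or after it is 2071-09-06 (6 days later).
From 2071-09-06 to 2072-03-05: 24 + 31 + 30 + 31 + 31 + 29 + 5 = 181 days (rest of September, October, November, December, January, February, March).
181 ÷ 7 = 25 full weeks with remainder 6, so 25 more Sundays after the first → 26.

26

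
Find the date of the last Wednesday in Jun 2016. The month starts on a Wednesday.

Jun 2016 begins on a Wednesday, so the first Wednesday is Jun 1.
Jun 2016 has 30 days. Adding weeks: 1, 8, 15, 22, 29 — the last one ≤ 30 is the 29th.

Jun 29, 2016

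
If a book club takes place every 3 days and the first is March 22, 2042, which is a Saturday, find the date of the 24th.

May 30, 2042

The 24th occurrence is 23 intervals after the first: 23 × 3 = 69 days after March 22, 2042.
March has 31 days — 9 days to the end of March leaves 60.
April has 30 days (30 left).
30 days into May → May 30, 2042.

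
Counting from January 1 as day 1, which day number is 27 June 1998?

Days in months before June: 31 + 28 + 31 + 30 + 31 = 151.
Plus 27 days into June → day 178.

178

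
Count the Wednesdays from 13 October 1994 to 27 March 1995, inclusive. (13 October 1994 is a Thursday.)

23

13 October 1994 is a Thursday; the first Wednesday on or after it is 19 October 1994 (6 days later).
From 19 October 1994 to 27 March 1995: 12 + 30 + 31 + 31 + 28 + 27 = 159 days (rest of October, November, December, January, February, March).
159 ÷ 7 = 22 full weeks with remainder 5, so 22 more Wednesdays after the first → 23.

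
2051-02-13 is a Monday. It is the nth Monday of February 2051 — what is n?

2nd

Day 13 falls in week ⌈13/7⌉ of the month.
Days 1–7 hold the 1st Monday, 8–14 the 2nd, 15–21 the 3rd, 22–28 the 4th, 29–31 the 5th.
13 is in the range for the 2nd.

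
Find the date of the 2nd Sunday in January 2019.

The first Sunday of January 2019 is January 6.
The 2nd Sunday is 1 weeks later: 6 + 7 = 13.

2019-01-13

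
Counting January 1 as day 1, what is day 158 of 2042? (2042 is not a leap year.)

January has 31 days (158 − 31 = 127 remain).
February has 28 days (127 − 28 = 99 remain).
March has 31 days (99 − 31 = 68 remain).
April has 30 days (68 − 30 = 38 remain).
May has 31 days (38 − 31 = 7 remain).
7 into June → June 7.

2042-06-07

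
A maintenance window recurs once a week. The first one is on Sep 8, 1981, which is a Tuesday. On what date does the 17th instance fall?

Dec 29, 1981

The 17th occurrence is 16 intervals after the first: 16 × 7 = 112 days after Sep 8, 1981.
Sep has 30 days — 22 days to the end of Sep leaves 90.
Oct has 31 days (59 left).
Nov has 30 days (29 left).
29 days into Dec → Dec 29, 1981.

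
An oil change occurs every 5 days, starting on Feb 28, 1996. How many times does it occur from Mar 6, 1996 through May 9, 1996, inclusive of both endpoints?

Occurrences land 5·i days after Feb 28, 1996 for i = 0, 1, 2, …
Mar 6, 1996 is 7 days after the start; 7 ÷ 5 = 1 remainder 2; since the remainder is 2, round up to i = 2. First occurrence in the window: #3 on Mar 9, 1996 (2×5 = 10 days in).
May 9, 1996 is 71 days after the start; 71 ÷ 5 = 14 remainder 1. Last occurrence in the window: #15 on May 8, 1996.
Occurrences #3 through #15: 13 in total.

13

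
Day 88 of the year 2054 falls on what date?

January has 31 days (88 − 31 = 57 remain).
February has 28 days (57 − 28 = 29 remain).
29 into March → March 29.

2054-03-29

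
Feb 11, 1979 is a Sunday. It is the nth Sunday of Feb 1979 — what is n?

Day 11 falls in week ⌈11/7⌉ of the month.
Days 1–7 hold the 1st Sunday, 8–14 the 2nd, 15–21 the 3rd, 22–28 the 4th, 29–31 the 5th.
11 is in the range for the 2nd.

2nd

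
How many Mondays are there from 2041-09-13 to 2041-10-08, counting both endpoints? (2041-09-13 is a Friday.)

4

2041-09-13 is a Friday; the first Monday on or after it is 2041-09-16 (3 days later).
From 2041-09-16 to 2041-10-08: 14 + 8 = 22 days (rest of September, October).
22 ÷ 7 = 3 full weeks with remainder 1, so 3 more Mondays after the first → 4.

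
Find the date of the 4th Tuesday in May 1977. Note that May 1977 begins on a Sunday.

May 24, 1977

May 1977 begins on a Sunday, so the first Tuesday is May 3 (2 days later).
The 4th Tuesday is 3 weeks later: 3 + 21 = 24.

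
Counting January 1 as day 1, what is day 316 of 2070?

Jan has 31 days (316 − 31 = 285 remain).
Feb has 28 days (285 − 28 = 257 remain).
Mar has 31 days (257 − 31 = 226 remain).
Apr has 30 days (226 − 30 = 196 remain).
May has 31 days (196 − 31 = 165 remain).
Jun has 30 days (165 − 30 = 135 remain).
Jul has 31 days (135 − 31 = 104 remain).
Aug has 31 days (104 − 31 = 73 remain).
Sep has 30 days (73 − 30 = 43 remain).
Oct has 31 days (43 − 31 = 12 remain).
12 into Nov → Nov 12.

Nov 12, 2070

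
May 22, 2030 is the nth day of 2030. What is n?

142

Days in months before May: 31 + 28 + 31 + 30 = 120.
Plus 22 days into May → day 142.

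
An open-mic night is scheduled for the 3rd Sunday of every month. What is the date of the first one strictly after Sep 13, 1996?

Sep 1996 starts on a Sunday; its first Sunday is the 1st, so the 3rd Sunday is the 15th — Sep 15, 1996.
Sep 15, 1996 is after Sep 13, 1996, so that is the next one.

Sep 15, 1996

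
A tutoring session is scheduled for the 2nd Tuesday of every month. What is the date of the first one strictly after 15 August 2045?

12 September 2045

August 2045 starts on a Tuesday; its first Tuesday is the 1st, so the 2nd Tuesday is the 8th — 8 August 2045.
That is not after 15 August 2045, so look at September 2045.
September 2045 starts on a Friday; its first Tuesday is the 5th, so the 2nd Tuesday is the 12th — 12 September 2045.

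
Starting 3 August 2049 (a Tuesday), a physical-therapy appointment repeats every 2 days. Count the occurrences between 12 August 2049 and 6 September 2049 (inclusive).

Occurrences land 2·i days after 3 August 2049 for i = 0, 1, 2, …
12 August 2049 is 9 days after the start; 9 ÷ 2 = 4 remainder 1; since the remainder is 1, round up to i = 5. First occurrence in the window: #6 on 13 August 2049 (5×2 = 10 days in).
6 September 2049 is 34 days after the start; 34 ÷ 2 = 17 remainder 0. Last occurrence in the window: #18 on 6 September 2049.
Occurrences #6 through #18: 13 in total.

13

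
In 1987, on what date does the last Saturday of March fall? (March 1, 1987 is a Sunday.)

March 1987 begins on a Sunday, so the first Saturday is March 7 (6 days later).
March 1987 has 31 days. Adding weeks: 7, 14, 21, 28 — the last one ≤ 31 is the 28th.

1987-03-28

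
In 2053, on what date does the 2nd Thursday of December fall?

December 2053 begins on a Monday, so the first Thursday is December 4 (3 days later).
The 2nd Thursday is 1 weeks later: 4 + 7 = 11.

2053-12-11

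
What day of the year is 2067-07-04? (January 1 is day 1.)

185

Days in months before July: 31 + 28 + 31 + 30 + 31 + 30 = 181.
Plus 4 days into July → day 185.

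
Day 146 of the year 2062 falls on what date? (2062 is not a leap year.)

26 May 2062

January has 31 days (146 − 31 = 115 remain).
February has 28 days (115 − 28 = 87 remain).
March has 31 days (87 − 31 = 56 remain).
April has 30 days (56 − 30 = 26 remain).
26 into May → May 26.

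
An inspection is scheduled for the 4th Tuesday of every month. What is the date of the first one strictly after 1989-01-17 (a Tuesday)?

1989-01-24

January 1989 starts on a Sunday; its first Tuesday is the 3rd, so the 4th Tuesday is the 24th — 1989-01-24.
1989-01-24 is after 1989-01-17, so that is the next one.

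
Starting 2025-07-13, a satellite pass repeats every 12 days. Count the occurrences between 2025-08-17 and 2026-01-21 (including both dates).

Occurrences land 12·i days after 2025-07-13 for i = 0, 1, 2, …
2025-08-17 is 35 days after the start; 35 ÷ 12 = 2 remainder 11; since the remainder is 11, round up to i = 3. First occurrence in the window: #4 on 2025-08-18 (3×12 = 36 days in).
2026-01-21 is 192 days after the start; 192 ÷ 12 = 16 remainder 0. Last occurrence in the window: #17 on 2026-01-21.
Occurrences #4 through #17: 14 in total.

14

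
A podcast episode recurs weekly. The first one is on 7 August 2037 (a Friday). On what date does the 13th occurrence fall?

30 October 2037

The 13th occurrence is 12 intervals after the first: 12 × 7 = 84 days after 7 August 2037.
August has 31 days — 24 days to the end of August leaves 60.
September has 30 days (30 left).
30 days into October → 30 October 2037.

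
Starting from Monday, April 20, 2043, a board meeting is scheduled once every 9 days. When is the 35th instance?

The 35th occurrence is 34 intervals after the first: 34 × 9 = 306 days after April 20, 2043.
April has 30 days — 10 days to the end of April leaves 296.
May has 31 days (265 left).
June has 30 days (235 left).
July has 31 days (204 left).
August has 31 days (173 left).
September has 30 days (143 left).
October has 31 days (112 left).
November has 30 days (82 left).
December has 31 days (51 left).
January has 31 days (20 left).
20 days into February → February 20, 2044.

February 20, 2044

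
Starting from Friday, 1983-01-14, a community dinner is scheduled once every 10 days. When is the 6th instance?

The 6th occurrence is 5 intervals after the first: 5 × 10 = 50 days after 1983-01-14.
January has 31 days — 17 days to the end of January leaves 33.
February has 28 days (5 left).
5 days into March → 1983-03-05.

1983-03-05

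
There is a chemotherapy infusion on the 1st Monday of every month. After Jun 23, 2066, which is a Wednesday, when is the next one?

Jul 5, 2066

Jun 2066 starts on a Tuesday, so its 1st Monday is Jun 7, 2066 (6 days in).
That is not after Jun 23, 2066, so look at Jul 2066.
Jul 2066 starts on a Thursday, so its 1st Monday is Jul 5, 2066 (4 days in).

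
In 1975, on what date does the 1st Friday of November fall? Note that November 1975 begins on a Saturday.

November 7, 1975

November 1975 begins on a Saturday, so the first Friday is November 7 (6 days later).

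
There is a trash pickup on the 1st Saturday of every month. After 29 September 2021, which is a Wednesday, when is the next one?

September 2021 starts on a Wednesday, so its 1st Saturday is 4 September 2021 (3 days in).
That is not after 29 September 2021, so look at October 2021.
October 2021 starts on a Friday, so its 1st Saturday is 2 October 2021 (1 day in).

2 October 2021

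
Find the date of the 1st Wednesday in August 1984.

The first Wednesday of August 1984 is August 1.

1 August 1984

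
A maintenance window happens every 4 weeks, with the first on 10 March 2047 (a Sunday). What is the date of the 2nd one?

The 2nd occurrence is 1 interval after the first: 1 × 28 = 28 days after 10 March 2047.
March has 31 days — 21 days to the end of March leaves 7.
7 days into April → 7 April 2047.

7 April 2047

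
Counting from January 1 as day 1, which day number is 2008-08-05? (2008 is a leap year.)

Days in months before August: 31 + 29 + 31 + 30 + 31 + 30 + 31 = 213.
Plus 5 days into August → day 218.

218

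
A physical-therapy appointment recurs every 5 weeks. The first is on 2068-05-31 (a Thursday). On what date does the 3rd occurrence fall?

2068-08-09

The 3rd occurrence is 2 intervals after the first: 2 × 35 = 70 days after 2068-05-31.
May has 31 days — 0 days to the end of May leaves 70.
June has 30 days (40 left).
July has 31 days (9 left).
9 days into August → 2068-08-09.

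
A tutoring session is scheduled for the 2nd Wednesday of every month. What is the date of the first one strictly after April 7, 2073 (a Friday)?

April 12, 2073

April 2073 starts on a Saturday; its first Wednesday is the 5th, so the 2nd Wednesday is the 12th — April 12, 2073.
April 12, 2073 is after April 7, 2073, so that is the next one.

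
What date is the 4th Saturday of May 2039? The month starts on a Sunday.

May 2039 begins on a Sunday, so the first Saturday is May 7 (6 days later).
The 4th Saturday is 3 weeks later: 7 + 21 = 28.

May 28, 2039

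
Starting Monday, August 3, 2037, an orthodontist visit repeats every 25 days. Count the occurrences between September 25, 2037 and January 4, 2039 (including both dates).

Occurrences land 25·i days after August 3, 2037 for i = 0, 1, 2, …
September 25, 2037 is 53 days after the start; 53 ÷ 25 = 2 remainder 3; since the remainder is 3, round up to i = 3. First occurrence in the window: #4 on October 17, 2037 (3×25 = 75 days in).
January 4, 2039 is 519 days after the start; 519 ÷ 25 = 20 remainder 19. Last occurrence in the window: #21 on December 16, 2038.
Occurrences #4 through #21: 18 in total.

18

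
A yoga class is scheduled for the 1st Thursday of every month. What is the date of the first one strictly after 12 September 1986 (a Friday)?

2 October 1986

September 1986 starts on a Monday, so its 1st Thursday is 4 September 1986 (3 days in).
That is not after 12 September 1986, so look at October 1986.
October 1986 starts on a Wednesday, so its 1st Thursday is 2 October 1986 (1 day in).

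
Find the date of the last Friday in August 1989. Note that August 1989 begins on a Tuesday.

August 1989 begins on a Tuesday, so the first Friday is August 4 (3 days later).
August 1989 has 31 days. Adding weeks: 4, 11, 18, 25 — the last one ≤ 31 is the 25th.

25 August 1989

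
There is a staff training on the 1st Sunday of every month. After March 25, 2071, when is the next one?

March 2071 starts on a Sunday, so its 1st Sunday is March 1, 2071.
That is not after March 25, 2071, so look at April 2071.
April 2071 starts on a Wednesday, so its 1st Sunday is April 5, 2071 (4 days in).

April 5, 2071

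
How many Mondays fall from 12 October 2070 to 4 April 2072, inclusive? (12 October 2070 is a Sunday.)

12 October 2070 is a Sunday; the first Monday on or after it is 13 October 2070 (1 day later).
From 13 October 2070 to 4 April 2072: 79 + 365 + 95 = 539 days (rest of 2070, 2071, to 4 April 2072 in 2072).
539 ÷ 7 = 77 full weeks with remainder 0, so 77 more Mondays after the first → 78.

78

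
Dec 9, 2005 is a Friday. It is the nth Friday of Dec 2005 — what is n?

2nd

Day 9 falls in week ⌈9/7⌉ of the month.
Days 1–7 hold the 1st Friday, 8–14 the 2nd, 15–21 the 3rd, 22–28 the 4th, 29–31 the 5th.
9 is in the range for the 2nd.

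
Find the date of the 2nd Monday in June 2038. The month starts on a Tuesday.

June 2038 begins on a Tuesday, so the first Monday is June 7 (6 days later).
The 2nd Monday is 1 weeks later: 7 + 7 = 14.

2038-06-14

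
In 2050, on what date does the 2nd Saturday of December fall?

10 December 2050

December 2050 begins on a Thursday, so the first Saturday is December 3 (2 days later).
The 2nd Saturday is 1 weeks later: 3 + 7 = 10.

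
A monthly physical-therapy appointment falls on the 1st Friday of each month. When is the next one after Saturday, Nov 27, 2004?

Dec 3, 2004

Nov 2004 starts on a Monday, so its 1st Friday is Nov 5, 2004 (4 days in).
That is not after Nov 27, 2004, so look at Dec 2004.
Dec 2004 starts on a Wednesday, so its 1st Friday is Dec 3, 2004 (2 days in).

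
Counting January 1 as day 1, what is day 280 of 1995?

7 October 1995

January has 31 days (280 − 31 = 249 remain).
February has 28 days (249 − 28 = 221 remain).
March has 31 days (221 − 31 = 190 remain).
April has 30 days (190 − 30 = 160 remain).
May has 31 days (160 − 31 = 129 remain).
June has 30 days (129 − 30 = 99 remain).
July has 31 days (99 − 31 = 68 remain).
August has 31 days (68 − 31 = 37 remain).
September has 30 days (37 − 30 = 7 remain).
7 into October → October 7.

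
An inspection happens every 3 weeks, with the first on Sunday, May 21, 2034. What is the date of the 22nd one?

August 5, 2035

The 22nd occurrence is 21 intervals after the first: 21 × 21 = 441 days after May 21, 2034.
May has 31 days — 10 days to the end of May leaves 431.
From end of May to end of 2034 is 214 days (217 left).
January has 31 days (186 left).
February has 28 days (158 left).
March has 31 days (127 left).
April has 30 days (97 left).
May has 31 days (66 left).
June has 30 days (36 left).
July has 31 days (5 left).
5 days into August → August 5, 2035.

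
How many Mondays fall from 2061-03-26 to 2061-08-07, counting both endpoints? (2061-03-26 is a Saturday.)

19

2061-03-26 is a Saturday; the first Monday on or after it is 2061-03-28 (2 days later).
From 2061-03-28 to 2061-08-07: 3 + 30 + 31 + 30 + 31 + 7 = 132 days (rest of March, April, May, June, July, August).
132 ÷ 7 = 18 full weeks with remainder 6, so 18 more Mondays after the first → 19.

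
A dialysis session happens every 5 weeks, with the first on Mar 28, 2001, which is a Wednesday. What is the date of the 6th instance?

The 6th occurrence is 5 intervals after the first: 5 × 35 = 175 days after Mar 28, 2001.
Mar has 31 days — 3 days to the end of Mar leaves 172.
Apr has 30 days (142 left).
May has 31 days (111 left).
Jun has 30 days (81 left).
Jul has 31 days (50 left).
Aug has 31 days (19 left).
19 days into Sep → Sep 19, 2001.

Sep 19, 2001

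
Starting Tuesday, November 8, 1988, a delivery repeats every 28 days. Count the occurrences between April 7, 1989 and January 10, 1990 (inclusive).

Occurrences land 28·i days after November 8, 1988 for i = 0, 1, 2, …
April 7, 1989 is 150 days after the start; 150 ÷ 28 = 5 remainder 10; since the remainder is 10, round up to i = 6. First occurrence in the window: #7 on April 25, 1989 (6×28 = 168 days in).
January 10, 1990 is 428 days after the start; 428 ÷ 28 = 15 remainder 8. Last occurrence in the window: #16 on January 2, 1990.
Occurrences #7 through #16: 10 in total.

10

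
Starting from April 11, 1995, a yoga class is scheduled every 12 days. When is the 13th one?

September 2, 1995

The 13th occurrence is 12 intervals after the first: 12 × 12 = 144 days after April 11, 1995.
April has 30 days — 19 days to the end of April leaves 125.
May has 31 days (94 left).
June has 30 days (64 left).
July has 31 days (33 left).
August has 31 days (2 left).
2 days into September → September 2, 1995.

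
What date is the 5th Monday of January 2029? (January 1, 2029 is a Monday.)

January 29, 2029

January 2029 begins on a Monday, so the first Monday is January 1.
The 5th Monday is 4 weeks later: 1 + 28 = 29.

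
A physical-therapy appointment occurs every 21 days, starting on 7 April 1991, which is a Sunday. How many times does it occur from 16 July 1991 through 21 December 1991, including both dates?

Occurrences land 21·i days after 7 April 1991 for i = 0, 1, 2, …
16 July 1991 is 100 days after the start; 100 ÷ 21 = 4 remainder 16; since the remainder is 16, round up to i = 5. First occurrence in the window: #6 on 21 July 1991 (5×21 = 105 days in).
21 December 1991 is 258 days after the start; 258 ÷ 21 = 12 remainder 6. Last occurrence in the window: #13 on 15 December 1991.
Occurrences #6 through #13: 8 in total.

8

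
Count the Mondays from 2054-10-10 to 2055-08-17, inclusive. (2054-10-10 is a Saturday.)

45

2054-10-10 is a Saturday; the first Monday on or after it is 2054-10-12 (2 days later).
From 2054-10-12 to 2055-08-17: 19 + 30 + 31 + 31 + 28 + 31 + 30 + 31 + 30 + 31 + 17 = 309 days (rest of October, November, December, January, February, March, April, May, June, July, August).
309 ÷ 7 = 44 full weeks with remainder 1, so 44 more Mondays after the first → 45.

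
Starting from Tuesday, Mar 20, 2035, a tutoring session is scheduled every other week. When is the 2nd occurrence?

The 2nd occurrence is 1 interval after the first: 1 × 14 = 14 days after Mar 20, 2035.
Mar has 31 days — 11 days to the end of Mar leaves 3.
3 days into Apr → Apr 3, 2035.

Apr 3, 2035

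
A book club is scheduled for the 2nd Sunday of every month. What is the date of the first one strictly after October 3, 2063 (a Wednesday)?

October 14, 2063

October 2063 starts on a Monday; its first Sunday is the 7th, so the 2nd Sunday is the 14th — October 14, 2063.
October 14, 2063 is after October 3, 2063, so that is the next one.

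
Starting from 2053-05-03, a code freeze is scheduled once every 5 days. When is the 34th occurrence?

The 34th occurrence is 33 intervals after the first: 33 × 5 = 165 days after 2053-05-03.
May has 31 days — 28 days to the end of May leaves 137.
June has 30 days (107 left).
July has 31 days (76 left).
August has 31 days (45 left).
September has 30 days (15 left).
15 days into October → 2053-10-15.

2053-10-15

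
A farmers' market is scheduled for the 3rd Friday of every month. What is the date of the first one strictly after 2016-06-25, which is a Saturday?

2016-07-15

June 2016 starts on a Wednesday; its first Friday is the 3rd, so the 3rd Friday is the 17th — 2016-06-17.
That is not after 2016-06-25, so look at July 2016.
July 2016 starts on a Friday; its first Friday is the 1st, so the 3rd Friday is the 15th — 2016-07-15.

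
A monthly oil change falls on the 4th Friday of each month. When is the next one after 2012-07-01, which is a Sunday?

July 2012 starts on a Sunday; its first Friday is the 6th, so the 4th Friday is the 27th — 2012-07-27.
2012-07-27 is after 2012-07-01, so that is the next one.

2012-07-27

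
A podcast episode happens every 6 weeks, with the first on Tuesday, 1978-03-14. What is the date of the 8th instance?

The 8th occurrence is 7 intervals after the first: 7 × 42 = 294 days after 1978-03-14.
March has 31 days — 17 days to the end of March leaves 277.
April has 30 days (247 left).
May has 31 days (216 left).
June has 30 days (186 left).
July has 31 days (155 left).
August has 31 days (124 left).
September has 30 days (94 left).
October has 31 days (63 left).
November has 30 days (33 left).
December has 31 days (2 left).
2 days into January → 1979-01-02.

1979-01-02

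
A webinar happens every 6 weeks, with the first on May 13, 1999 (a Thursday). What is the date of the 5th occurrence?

October 28, 1999

The 5th occurrence is 4 intervals after the first: 4 × 42 = 168 days after May 13, 1999.
May has 31 days — 18 days to the end of May leaves 150.
June has 30 days (120 left).
July has 31 days (89 left).
August has 31 days (58 left).
September has 30 days (28 left).
28 days into October → October 28, 1999.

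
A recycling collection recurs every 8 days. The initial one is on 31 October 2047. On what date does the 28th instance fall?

3 June 2048

The 28th occurrence is 27 intervals after the first: 27 × 8 = 216 days after 31 October 2047.
October has 31 days — 0 days to the end of October leaves 216.
November has 30 days (186 left).
December has 31 days (155 left).
January has 31 days (124 left).
February has 29 days (95 left).
March has 31 days (64 left).
April has 30 days (34 left).
May has 31 days (3 left).
3 days into June → 3 June 2048.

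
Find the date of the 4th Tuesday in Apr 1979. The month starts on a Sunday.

Apr 24, 1979

Apr 1979 begins on a Sunday, so the first Tuesday is Apr 3 (2 days later).
The 4th Tuesday is 3 weeks later: 3 + 21 = 24.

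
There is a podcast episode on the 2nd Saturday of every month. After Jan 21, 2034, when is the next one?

Jan 2034 starts on a Sunday; its first Saturday is the 7th, so the 2nd Saturday is the 14th — Jan 14, 2034.
That is not after Jan 21, 2034, so look at Feb 2034.
Feb 2034 starts on a Wednesday; its first Saturday is the 4th, so the 2nd Saturday is the 11th — Feb 11, 2034.

Feb 11, 2034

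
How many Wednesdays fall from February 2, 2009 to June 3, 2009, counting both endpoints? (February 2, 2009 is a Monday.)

February 2, 2009 is a Monday; the first Wednesday on or after it is February 4, 2009 (2 days later).
From February 4, 2009 to June 3, 2009: 24 + 31 + 30 + 31 + 3 = 119 days (rest of February, March, April, May, June).
119 ÷ 7 = 17 full weeks with remainder 0, so 17 more Wednesdays after the first → 18.

18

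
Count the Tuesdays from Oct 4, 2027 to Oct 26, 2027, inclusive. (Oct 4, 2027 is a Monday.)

Oct 4, 2027 is a Monday; the first Tuesday on or after it is Oct 5, 2027 (1 day later).
From Oct 5, 2027 to Oct 26, 2027 is 26 − 5 = 21 days.
21 ÷ 7 = 3 full weeks with remainder 0, so 3 more Tuesdays after the first → 4.

4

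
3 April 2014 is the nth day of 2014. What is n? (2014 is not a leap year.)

93

Days in months before April: 31 + 28 + 31 = 90.
Plus 3 days into April → day 93.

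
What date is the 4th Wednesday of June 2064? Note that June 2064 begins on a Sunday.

June 2064 begins on a Sunday, so the first Wednesday is June 4 (3 days later).
The 4th Wednesday is 3 weeks later: 4 + 21 = 25.

25 June 2064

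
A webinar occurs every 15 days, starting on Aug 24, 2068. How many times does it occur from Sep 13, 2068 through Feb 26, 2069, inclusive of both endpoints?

11

Occurrences land 15·i days after Aug 24, 2068 for i = 0, 1, 2, …
Sep 13, 2068 is 20 days after the start; 20 ÷ 15 = 1 remainder 5; since the remainder is 5, round up to i = 2. First occurrence in the window: #3 on Sep 23, 2068 (2×15 = 30 days in).
Feb 26, 2069 is 186 days after the start; 186 ÷ 15 = 12 remainder 6. Last occurrence in the window: #13 on Feb 20, 2069.
Occurrences #3 through #13: 11 in total.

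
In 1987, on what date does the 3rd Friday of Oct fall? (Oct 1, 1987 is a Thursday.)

Oct 1987 begins on a Thursday, so the first Friday is Oct 2 (1 day later).
The 3rd Friday is 2 weeks later: 2 + 14 = 16.

Oct 16, 1987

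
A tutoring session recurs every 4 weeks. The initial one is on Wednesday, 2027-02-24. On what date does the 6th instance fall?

The 6th occurrence is 5 intervals after the first: 5 × 28 = 140 days after 2027-02-24.
February has 28 days — 4 days to the end of February leaves 136.
March has 31 days (105 left).
April has 30 days (75 left).
May has 31 days (44 left).
June has 30 days (14 left).
14 days into July → 2027-07-14.

2027-07-14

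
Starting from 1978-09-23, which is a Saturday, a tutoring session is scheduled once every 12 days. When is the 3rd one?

1978-10-17

The 3rd occurrence is 2 intervals after the first: 2 × 12 = 24 days after 1978-09-23.
September has 30 days — 7 days to the end of September leaves 17.
17 days into October → 1978-10-17.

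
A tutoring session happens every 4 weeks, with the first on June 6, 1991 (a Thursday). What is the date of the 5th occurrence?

The 5th occurrence is 4 intervals after the first: 4 × 28 = 112 days after June 6, 1991.
June has 30 days — 24 days to the end of June leaves 88.
July has 31 days (57 left).
August has 31 days (26 left).
26 days into September → September 26, 1991.

September 26, 1991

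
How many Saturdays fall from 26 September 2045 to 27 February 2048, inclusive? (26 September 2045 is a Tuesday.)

26 September 2045 is a Tuesday; the first Saturday on or after it is 30 September 2045 (4 days later).
From 30 September 2045 to 27 February 2048: 92 + 365 + 365 + 58 = 880 days (rest of 2045, 2046, 2047, to 27 February 2048 in 2048).
880 ÷ 7 = 125 full weeks with remainder 5, so 125 more Saturdays after the first → 126.

126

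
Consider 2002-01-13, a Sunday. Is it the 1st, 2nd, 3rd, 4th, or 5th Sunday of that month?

Day 13 falls in week ⌈13/7⌉ of the month.
Days 1–7 hold the 1st Sunday, 8–14 the 2nd, 15–21 the 3rd, 22–28 the 4th, 29–31 the 5th.
13 is in the range for the 2nd.

2nd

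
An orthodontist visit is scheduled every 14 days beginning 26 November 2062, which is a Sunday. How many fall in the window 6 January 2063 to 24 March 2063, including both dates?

Occurrences land 14·i days after 26 November 2062 for i = 0, 1, 2, …
6 January 2063 is 41 days after the start; 41 ÷ 14 = 2 remainder 13; since the remainder is 13, round up to i = 3. First occurrence in the window: #4 on 7 January 2063 (3×14 = 42 days in).
24 March 2063 is 118 days after the start; 118 ÷ 14 = 8 remainder 6. Last occurrence in the window: #9 on 18 March 2063.
Occurrences #4 through #9: 6 in total.

6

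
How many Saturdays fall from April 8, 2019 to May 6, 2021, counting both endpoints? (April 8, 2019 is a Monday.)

April 8, 2019 is a Monday; the first Saturday on or after it is April 13, 2019 (5 days later).
From April 13, 2019 to May 6, 2021: 262 + 366 + 126 = 754 days (rest of 2019, 2020, to May 6, 2021 in 2021).
754 ÷ 7 = 107 full weeks with remainder 5, so 107 more Saturdays after the first → 108.

108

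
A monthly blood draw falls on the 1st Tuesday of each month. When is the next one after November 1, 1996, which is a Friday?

November 5, 1996

November 1996 starts on a Friday, so its 1st Tuesday is November 5, 1996 (4 days in).
November 5, 1996 is after November 1, 1996, so that is the next one.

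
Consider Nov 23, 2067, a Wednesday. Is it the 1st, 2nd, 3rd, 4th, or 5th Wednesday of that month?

4th

Day 23 falls in week ⌈23/7⌉ of the month.
Days 1–7 hold the 1st Wednesday, 8–14 the 2nd, 15–21 the 3rd, 22–28 the 4th, 29–31 the 5th.
23 is in the range for the 4th.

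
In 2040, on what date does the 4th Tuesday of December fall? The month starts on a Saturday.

December 2040 begins on a Saturday, so the first Tuesday is December 4 (3 days later).
The 4th Tuesday is 3 weeks later: 4 + 21 = 25.

2040-12-25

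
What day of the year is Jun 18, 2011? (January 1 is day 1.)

Days in months before Jun: 31 + 28 + 31 + 30 + 31 = 151.
Plus 18 days into Jun → day 169.

169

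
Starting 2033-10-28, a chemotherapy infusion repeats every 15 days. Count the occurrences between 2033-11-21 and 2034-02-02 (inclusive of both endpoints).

Occurrences land 15·i days after 2033-10-28 for i = 0, 1, 2, …
2033-11-21 is 24 days after the start; 24 ÷ 15 = 1 remainder 9; since the remainder is 9, round up to i = 2. First occurrence in the window: #3 on 2033-11-27 (2×15 = 30 days in).
2034-02-02 is 97 days after the start; 97 ÷ 15 = 6 remainder 7. Last occurrence in the window: #7 on 2034-01-26.
Occurrences #3 through #7: 5 in total.

5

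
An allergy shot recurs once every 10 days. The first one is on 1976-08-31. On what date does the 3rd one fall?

The 3rd occurrence is 2 intervals after the first: 2 × 10 = 20 days after 1976-08-31.
August has 31 days — 0 days to the end of August leaves 20.
20 days into September → 1976-09-20.

1976-09-20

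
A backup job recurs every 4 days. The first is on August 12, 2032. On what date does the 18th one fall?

The 18th occurrence is 17 intervals after the first: 17 × 4 = 68 days after August 12, 2032.
August has 31 days — 19 days to the end of August leaves 49.
September has 30 days (19 left).
19 days into October → October 19, 2032.

October 19, 2032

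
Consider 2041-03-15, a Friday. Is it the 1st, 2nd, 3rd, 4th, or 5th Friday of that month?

3rd

Day 15 falls in week ⌈15/7⌉ of the month.
Days 1–7 hold the 1st Friday, 8–14 the 2nd, 15–21 the 3rd, 22–28 the 4th, 29–31 the 5th.
15 is in the range for the 3rd.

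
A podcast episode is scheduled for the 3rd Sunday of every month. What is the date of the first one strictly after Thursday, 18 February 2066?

21 February 2066

February 2066 starts on a Monday; its first Sunday is the 7th, so the 3rd Sunday is the 21st — 21 February 2066.
21 February 2066 is after 18 February 2066, so that is the next one.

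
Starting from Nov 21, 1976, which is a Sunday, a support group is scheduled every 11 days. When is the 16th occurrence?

The 16th occurrence is 15 intervals after the first: 15 × 11 = 165 days after Nov 21, 1976.
Nov has 30 days — 9 days to the end of Nov leaves 156.
Dec has 31 days (125 left).
Jan has 31 days (94 left).
Feb has 28 days (66 left).
Mar has 31 days (35 left).
Apr has 30 days (5 left).
5 days into May → May 5, 1977.

May 5, 1977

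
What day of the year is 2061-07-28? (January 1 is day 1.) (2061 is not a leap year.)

209

Days in months before July: 31 + 28 + 31 + 30 + 31 + 30 = 181.
Plus 28 days into July → day 209.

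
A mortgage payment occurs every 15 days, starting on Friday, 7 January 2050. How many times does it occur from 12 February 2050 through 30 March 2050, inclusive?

3

Occurrences land 15·i days after 7 January 2050 for i = 0, 1, 2, …
12 February 2050 is 36 days after the start; 36 ÷ 15 = 2 remainder 6; since the remainder is 6, round up to i = 3. First occurrence in the window: #4 on 21 February 2050 (3×15 = 45 days in).
30 March 2050 is 82 days after the start; 82 ÷ 15 = 5 remainder 7. Last occurrence in the window: #6 on 23 March 2050.
Occurrences #4 through #6: 3 in total.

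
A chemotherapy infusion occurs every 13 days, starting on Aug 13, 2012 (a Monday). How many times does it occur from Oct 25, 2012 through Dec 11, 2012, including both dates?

Occurrences land 13·i days after Aug 13, 2012 for i = 0, 1, 2, …
Oct 25, 2012 is 73 days after the start; 73 ÷ 13 = 5 remainder 8; since the remainder is 8, round up to i = 6. First occurrence in the window: #7 on Oct 30, 2012 (6×13 = 78 days in).
Dec 11, 2012 is 120 days after the start; 120 ÷ 13 = 9 remainder 3. Last occurrence in the window: #10 on Dec 8, 2012.
Occurrences #7 through #10: 4 in total.

4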